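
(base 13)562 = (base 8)1635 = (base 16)39D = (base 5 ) 12200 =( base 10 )925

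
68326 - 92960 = -24634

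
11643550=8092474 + 3551076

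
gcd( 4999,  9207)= 1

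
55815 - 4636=51179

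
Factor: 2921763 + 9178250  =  12100013 =31^1*390323^1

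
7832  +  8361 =16193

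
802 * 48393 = 38811186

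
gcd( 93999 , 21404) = 1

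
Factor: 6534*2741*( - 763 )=-13665096522= - 2^1*3^3*7^1 * 11^2*109^1 * 2741^1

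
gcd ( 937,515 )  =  1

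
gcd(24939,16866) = 9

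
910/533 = 1 + 29/41 = 1.71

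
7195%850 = 395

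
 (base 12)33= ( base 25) 1e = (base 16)27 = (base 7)54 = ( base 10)39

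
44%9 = 8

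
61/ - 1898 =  - 61/1898 = -0.03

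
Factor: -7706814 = -2^1  *  3^1*17^1*75557^1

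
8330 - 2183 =6147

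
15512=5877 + 9635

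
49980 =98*510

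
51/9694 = 51/9694 =0.01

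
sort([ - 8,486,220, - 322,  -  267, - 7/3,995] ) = [-322, - 267,-8,  -  7/3,220 , 486, 995] 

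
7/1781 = 7/1781 = 0.00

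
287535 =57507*5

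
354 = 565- 211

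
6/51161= 6/51161 = 0.00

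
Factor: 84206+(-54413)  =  29793 = 3^1*9931^1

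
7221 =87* 83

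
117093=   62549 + 54544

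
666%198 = 72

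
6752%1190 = 802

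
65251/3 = 65251/3 = 21750.33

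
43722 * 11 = 480942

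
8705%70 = 25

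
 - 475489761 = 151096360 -626586121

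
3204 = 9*356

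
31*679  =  21049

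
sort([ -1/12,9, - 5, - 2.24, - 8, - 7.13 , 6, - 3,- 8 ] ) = [ - 8,- 8, - 7.13,-5, - 3, - 2.24, - 1/12, 6, 9 ]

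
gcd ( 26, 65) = 13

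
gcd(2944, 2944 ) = 2944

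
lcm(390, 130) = 390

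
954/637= 954/637 = 1.50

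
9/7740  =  1/860 = 0.00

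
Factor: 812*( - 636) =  - 2^4*3^1 * 7^1*29^1 * 53^1 = -516432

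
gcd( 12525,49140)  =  15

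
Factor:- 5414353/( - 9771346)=2^ ( - 1)*7^2*13^ ( -1)*47^1*61^ ( - 2 )*101^ (-1 ) * 2351^1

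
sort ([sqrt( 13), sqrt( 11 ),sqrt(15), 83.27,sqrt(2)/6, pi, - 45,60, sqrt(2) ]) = [ - 45,  sqrt(2)/6,sqrt( 2),pi, sqrt( 11),sqrt(13 ) , sqrt(15 ), 60,83.27 ] 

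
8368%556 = 28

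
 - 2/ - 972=1/486=0.00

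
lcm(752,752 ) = 752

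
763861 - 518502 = 245359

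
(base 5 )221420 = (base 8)17067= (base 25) C9A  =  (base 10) 7735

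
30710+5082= 35792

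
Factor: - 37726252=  - 2^2 *59^1*159857^1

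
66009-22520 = 43489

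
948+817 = 1765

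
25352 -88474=-63122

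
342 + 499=841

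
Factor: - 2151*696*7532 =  - 11276127072 = - 2^5*3^3*7^1*29^1 * 239^1*269^1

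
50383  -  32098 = 18285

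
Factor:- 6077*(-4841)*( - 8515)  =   - 5^1*13^1*47^1*59^1*103^2*131^1=- 250500715855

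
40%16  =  8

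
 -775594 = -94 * 8251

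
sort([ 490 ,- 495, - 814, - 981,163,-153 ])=[ - 981, - 814, - 495,-153,163,490]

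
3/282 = 1/94 =0.01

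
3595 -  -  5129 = 8724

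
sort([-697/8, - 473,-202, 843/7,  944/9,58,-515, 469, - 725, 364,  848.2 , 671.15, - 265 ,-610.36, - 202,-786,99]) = [ - 786,-725, - 610.36,  -  515, - 473, - 265, - 202, - 202, - 697/8, 58, 99, 944/9, 843/7,364,  469,  671.15,  848.2 ] 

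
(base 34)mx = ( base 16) 30d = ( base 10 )781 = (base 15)371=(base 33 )nm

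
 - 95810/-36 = 47905/18 = 2661.39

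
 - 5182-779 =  - 5961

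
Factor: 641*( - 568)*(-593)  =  215904184 = 2^3*71^1*593^1*641^1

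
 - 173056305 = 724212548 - 897268853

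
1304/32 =163/4  =  40.75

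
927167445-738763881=188403564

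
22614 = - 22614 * (-1 ) 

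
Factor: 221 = 13^1*17^1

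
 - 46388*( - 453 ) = 21013764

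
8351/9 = 8351/9 = 927.89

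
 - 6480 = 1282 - 7762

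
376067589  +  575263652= 951331241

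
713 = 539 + 174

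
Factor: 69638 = 2^1*34819^1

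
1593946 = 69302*23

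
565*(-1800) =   -  1017000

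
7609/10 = 7609/10 = 760.90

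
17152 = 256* 67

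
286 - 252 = 34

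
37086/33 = 1123 +9/11 = 1123.82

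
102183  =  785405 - 683222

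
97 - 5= 92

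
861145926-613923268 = 247222658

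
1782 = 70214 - 68432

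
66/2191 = 66/2191 = 0.03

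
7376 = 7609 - 233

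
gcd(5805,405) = 135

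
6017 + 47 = 6064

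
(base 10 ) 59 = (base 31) 1S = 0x3B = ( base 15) 3e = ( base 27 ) 25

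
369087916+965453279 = 1334541195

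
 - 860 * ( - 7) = 6020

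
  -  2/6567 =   -  1 + 6565/6567= - 0.00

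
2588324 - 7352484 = -4764160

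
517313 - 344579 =172734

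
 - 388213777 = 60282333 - 448496110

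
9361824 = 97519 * 96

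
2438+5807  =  8245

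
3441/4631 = 3441/4631 =0.74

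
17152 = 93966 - 76814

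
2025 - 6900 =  - 4875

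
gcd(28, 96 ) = 4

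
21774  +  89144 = 110918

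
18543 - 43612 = -25069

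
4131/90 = 459/10 = 45.90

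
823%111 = 46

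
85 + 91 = 176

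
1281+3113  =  4394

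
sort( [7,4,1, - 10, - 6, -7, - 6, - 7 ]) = [-10,-7, - 7, - 6, - 6,1, 4,  7]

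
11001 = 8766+2235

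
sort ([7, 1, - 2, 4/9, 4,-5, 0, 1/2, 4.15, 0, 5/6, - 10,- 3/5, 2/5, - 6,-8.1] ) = [ - 10 ,  -  8.1, - 6,- 5, - 2, - 3/5, 0,0,  2/5, 4/9,1/2, 5/6,  1,4, 4.15, 7]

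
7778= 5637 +2141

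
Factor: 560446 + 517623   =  1078069 = 37^1*29137^1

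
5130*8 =41040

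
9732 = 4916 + 4816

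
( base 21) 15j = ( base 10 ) 565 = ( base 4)20311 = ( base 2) 1000110101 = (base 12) 3B1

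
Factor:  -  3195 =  - 3^2 *5^1*71^1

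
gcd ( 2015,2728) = 31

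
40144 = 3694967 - 3654823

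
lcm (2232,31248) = 31248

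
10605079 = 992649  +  9612430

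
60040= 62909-2869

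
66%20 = 6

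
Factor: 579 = 3^1 * 193^1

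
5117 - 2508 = 2609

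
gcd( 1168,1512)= 8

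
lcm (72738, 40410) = 363690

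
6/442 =3/221= 0.01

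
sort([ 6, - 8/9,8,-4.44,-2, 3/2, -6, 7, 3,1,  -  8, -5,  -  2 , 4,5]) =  [ - 8, -6,-5,- 4.44, - 2, -2, - 8/9, 1,3/2, 3,4,5,6, 7,8]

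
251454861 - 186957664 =64497197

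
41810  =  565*74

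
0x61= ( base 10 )97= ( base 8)141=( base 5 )342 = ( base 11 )89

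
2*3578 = 7156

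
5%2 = 1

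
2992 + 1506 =4498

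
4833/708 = 1611/236 = 6.83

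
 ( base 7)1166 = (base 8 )670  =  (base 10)440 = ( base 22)K0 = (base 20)120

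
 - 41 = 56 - 97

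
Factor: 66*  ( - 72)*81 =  - 384912 = - 2^4*3^7*11^1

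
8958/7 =1279 + 5/7 = 1279.71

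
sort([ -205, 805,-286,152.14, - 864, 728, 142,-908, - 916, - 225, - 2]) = [- 916, - 908, - 864 , -286,-225, - 205, - 2,142,152.14, 728, 805] 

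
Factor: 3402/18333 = 18/97 = 2^1*3^2* 97^( - 1)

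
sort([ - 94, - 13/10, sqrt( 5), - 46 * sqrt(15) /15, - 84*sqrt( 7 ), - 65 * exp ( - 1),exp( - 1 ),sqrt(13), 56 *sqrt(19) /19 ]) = [  -  84 * sqrt (7), - 94, - 65 * exp( - 1 ), - 46 * sqrt( 15)/15,-13/10, exp( - 1 ),sqrt ( 5), sqrt( 13), 56*sqrt ( 19) /19] 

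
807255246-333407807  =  473847439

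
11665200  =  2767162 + 8898038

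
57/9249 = 19/3083 = 0.01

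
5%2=1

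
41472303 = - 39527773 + 81000076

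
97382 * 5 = 486910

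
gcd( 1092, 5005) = 91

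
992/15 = 66+2/15 = 66.13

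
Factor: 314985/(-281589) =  - 415/371 =-5^1 * 7^( - 1 )*53^( - 1 ) *83^1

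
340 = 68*5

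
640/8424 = 80/1053 = 0.08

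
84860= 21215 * 4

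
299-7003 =-6704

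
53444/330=161 + 157/165 = 161.95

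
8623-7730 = 893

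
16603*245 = 4067735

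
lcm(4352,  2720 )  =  21760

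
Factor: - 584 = - 2^3 *73^1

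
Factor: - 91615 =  - 5^1*73^1*251^1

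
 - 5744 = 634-6378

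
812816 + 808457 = 1621273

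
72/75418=36/37709= 0.00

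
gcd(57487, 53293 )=1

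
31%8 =7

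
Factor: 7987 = 7^2*163^1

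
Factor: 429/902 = 39/82 = 2^(- 1 )*3^1 * 13^1*41^( - 1 ) 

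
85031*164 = 13945084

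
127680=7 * 18240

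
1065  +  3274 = 4339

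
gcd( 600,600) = 600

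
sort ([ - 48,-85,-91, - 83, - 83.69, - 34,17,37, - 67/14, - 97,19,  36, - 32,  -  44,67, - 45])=[ - 97,  -  91, - 85,- 83.69, - 83, - 48, - 45,-44, -34, - 32,-67/14, 17,19,36, 37,67] 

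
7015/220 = 1403/44 = 31.89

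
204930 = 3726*55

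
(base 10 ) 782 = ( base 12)552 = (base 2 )1100001110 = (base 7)2165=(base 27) 11Q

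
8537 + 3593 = 12130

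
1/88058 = 1/88058 = 0.00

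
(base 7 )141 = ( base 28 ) 2m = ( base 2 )1001110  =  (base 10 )78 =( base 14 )58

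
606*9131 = 5533386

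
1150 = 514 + 636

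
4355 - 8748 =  - 4393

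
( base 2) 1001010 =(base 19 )3H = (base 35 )24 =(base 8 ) 112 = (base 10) 74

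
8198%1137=239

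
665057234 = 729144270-64087036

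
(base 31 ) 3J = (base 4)1300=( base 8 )160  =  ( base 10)112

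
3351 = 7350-3999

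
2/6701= 2/6701 = 0.00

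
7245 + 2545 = 9790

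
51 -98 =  - 47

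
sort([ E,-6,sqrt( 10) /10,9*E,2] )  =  [ - 6, sqrt ( 10)/10,2, E,9*E]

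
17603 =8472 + 9131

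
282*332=93624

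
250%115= 20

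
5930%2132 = 1666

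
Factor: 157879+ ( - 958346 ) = -800467 = - 107^1*7481^1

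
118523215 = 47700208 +70823007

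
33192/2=16596 = 16596.00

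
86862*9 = 781758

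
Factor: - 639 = -3^2 * 71^1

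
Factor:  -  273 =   -  3^1 * 7^1*13^1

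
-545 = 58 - 603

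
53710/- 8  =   - 26855/4 = - 6713.75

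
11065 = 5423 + 5642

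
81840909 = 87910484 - 6069575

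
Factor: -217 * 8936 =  - 2^3*7^1*31^1*1117^1 = - 1939112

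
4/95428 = 1/23857  =  0.00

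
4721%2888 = 1833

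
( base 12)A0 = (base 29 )44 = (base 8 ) 170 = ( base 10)120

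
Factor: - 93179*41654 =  - 3881278066 = - 2^1*59^1*353^1*93179^1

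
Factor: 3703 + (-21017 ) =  - 2^1  *  11^1*787^1=- 17314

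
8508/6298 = 4254/3149 = 1.35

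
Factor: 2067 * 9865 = 3^1 * 5^1* 13^1*53^1*1973^1 = 20390955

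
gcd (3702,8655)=3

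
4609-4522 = 87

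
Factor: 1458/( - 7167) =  - 486/2389 = - 2^1 * 3^5*2389^(-1)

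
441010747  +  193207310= 634218057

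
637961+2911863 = 3549824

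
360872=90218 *4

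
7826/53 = 7826/53 = 147.66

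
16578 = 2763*6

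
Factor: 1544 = 2^3*193^1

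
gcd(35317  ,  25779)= 1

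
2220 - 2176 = 44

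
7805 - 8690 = -885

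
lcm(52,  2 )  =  52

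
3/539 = 3/539 = 0.01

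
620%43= 18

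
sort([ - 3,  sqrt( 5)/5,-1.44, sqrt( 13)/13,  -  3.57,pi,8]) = [ - 3.57, - 3,-1.44,sqrt( 13 ) /13, sqrt( 5) /5, pi,8 ]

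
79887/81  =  986+7/27 = 986.26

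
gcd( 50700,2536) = 4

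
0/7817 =0=0.00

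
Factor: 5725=5^2*229^1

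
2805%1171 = 463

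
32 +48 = 80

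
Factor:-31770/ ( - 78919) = 2^1*3^2*5^1*353^1*78919^( - 1 ) 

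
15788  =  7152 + 8636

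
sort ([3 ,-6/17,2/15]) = [-6/17,  2/15,3]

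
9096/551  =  16 + 280/551 = 16.51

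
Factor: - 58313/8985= - 3^(-1)*5^(  -  1)*599^( - 1 )*58313^1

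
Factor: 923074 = 2^1 *41^1 * 11257^1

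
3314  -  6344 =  - 3030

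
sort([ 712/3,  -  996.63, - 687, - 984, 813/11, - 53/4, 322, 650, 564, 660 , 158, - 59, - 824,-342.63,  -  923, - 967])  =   [  -  996.63, - 984, - 967, - 923, - 824,-687 , - 342.63,  -  59,- 53/4,  813/11, 158, 712/3, 322, 564, 650,  660] 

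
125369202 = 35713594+89655608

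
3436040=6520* 527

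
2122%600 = 322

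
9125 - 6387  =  2738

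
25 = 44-19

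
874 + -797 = 77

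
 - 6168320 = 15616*( - 395)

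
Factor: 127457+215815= 343272 = 2^3*3^1*14303^1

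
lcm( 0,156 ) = 0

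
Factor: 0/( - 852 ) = 0^1 = 0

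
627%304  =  19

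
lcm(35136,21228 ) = 1018944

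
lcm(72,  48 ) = 144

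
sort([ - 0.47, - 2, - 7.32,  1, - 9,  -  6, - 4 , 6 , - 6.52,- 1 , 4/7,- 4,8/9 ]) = [-9, - 7.32,-6.52,  -  6 , - 4,  -  4, - 2 , - 1, -0.47, 4/7,  8/9 , 1,6 ] 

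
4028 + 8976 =13004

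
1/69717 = 1/69717 = 0.00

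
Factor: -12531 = -3^1*4177^1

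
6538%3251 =36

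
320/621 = 320/621 = 0.52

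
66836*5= 334180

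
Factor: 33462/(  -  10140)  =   - 33/10 = - 2^( - 1)*3^1 * 5^( - 1)*11^1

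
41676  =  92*453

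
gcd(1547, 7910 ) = 7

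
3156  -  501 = 2655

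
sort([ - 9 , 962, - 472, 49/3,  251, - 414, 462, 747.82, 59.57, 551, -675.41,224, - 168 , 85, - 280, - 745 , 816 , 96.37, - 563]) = [ - 745,-675.41, - 563,  -  472,-414, - 280, - 168,  -  9,49/3, 59.57 , 85, 96.37, 224,  251,462, 551,747.82 , 816,962]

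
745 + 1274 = 2019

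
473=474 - 1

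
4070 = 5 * 814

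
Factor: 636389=13^1 * 48953^1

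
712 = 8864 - 8152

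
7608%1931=1815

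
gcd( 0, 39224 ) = 39224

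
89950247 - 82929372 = 7020875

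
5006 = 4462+544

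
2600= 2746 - 146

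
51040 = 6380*8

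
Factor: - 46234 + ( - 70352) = -116586=- 2^1 *3^3*17^1*127^1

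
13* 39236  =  510068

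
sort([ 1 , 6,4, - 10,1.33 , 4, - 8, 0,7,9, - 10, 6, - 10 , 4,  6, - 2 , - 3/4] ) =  [ - 10, - 10,-10,-8,-2,-3/4,0, 1,1.33,4,  4,4 , 6, 6,6,7,9] 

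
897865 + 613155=1511020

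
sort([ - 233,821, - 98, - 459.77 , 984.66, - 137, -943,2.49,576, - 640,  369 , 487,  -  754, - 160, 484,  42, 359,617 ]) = [ - 943, - 754, - 640, - 459.77, - 233,- 160, - 137, - 98, 2.49,42, 359, 369, 484,  487, 576,617,821,  984.66]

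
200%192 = 8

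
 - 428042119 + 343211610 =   -  84830509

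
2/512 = 1/256= 0.00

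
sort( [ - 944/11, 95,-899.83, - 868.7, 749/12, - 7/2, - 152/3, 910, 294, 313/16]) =[ - 899.83, - 868.7, - 944/11, - 152/3, - 7/2  ,  313/16, 749/12,95 , 294, 910]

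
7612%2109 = 1285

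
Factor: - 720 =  -2^4*3^2*5^1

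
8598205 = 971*8855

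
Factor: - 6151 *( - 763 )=4693213 = 7^1*109^1 * 6151^1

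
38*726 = 27588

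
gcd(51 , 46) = 1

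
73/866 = 73/866=0.08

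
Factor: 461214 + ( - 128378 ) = 2^2*7^1 * 11887^1 = 332836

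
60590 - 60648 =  - 58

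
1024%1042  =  1024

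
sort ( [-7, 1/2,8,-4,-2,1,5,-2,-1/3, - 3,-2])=[-7, - 4, - 3,-2, - 2,-2,-1/3,1/2, 1, 5, 8]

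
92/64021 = 92/64021 = 0.00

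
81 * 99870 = 8089470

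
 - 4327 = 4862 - 9189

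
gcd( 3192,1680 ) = 168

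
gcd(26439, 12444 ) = 3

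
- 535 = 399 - 934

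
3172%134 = 90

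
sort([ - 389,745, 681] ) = [ - 389,681,745]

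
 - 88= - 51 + -37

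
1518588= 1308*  1161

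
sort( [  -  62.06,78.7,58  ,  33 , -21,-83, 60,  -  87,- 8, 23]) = [ - 87, - 83, -62.06, - 21, - 8, 23, 33, 58,60,78.7]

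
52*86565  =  4501380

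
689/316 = 2 + 57/316 = 2.18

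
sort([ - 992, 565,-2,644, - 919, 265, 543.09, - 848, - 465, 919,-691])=[ - 992,  -  919,- 848, - 691,-465 , - 2,265,543.09, 565, 644, 919 ]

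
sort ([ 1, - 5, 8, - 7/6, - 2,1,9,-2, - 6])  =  [-6, -5,-2, - 2, - 7/6 , 1 , 1,  8,9]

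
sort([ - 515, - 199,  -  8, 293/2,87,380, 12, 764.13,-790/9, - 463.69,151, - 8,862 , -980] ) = [ - 980,  -  515, - 463.69,-199,-790/9,-8,  -  8, 12, 87,293/2,151,380, 764.13,862]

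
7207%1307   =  672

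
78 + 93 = 171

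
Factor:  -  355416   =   - 2^3*3^1*59^1*251^1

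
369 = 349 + 20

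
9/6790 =9/6790  =  0.00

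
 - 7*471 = - 3297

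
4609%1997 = 615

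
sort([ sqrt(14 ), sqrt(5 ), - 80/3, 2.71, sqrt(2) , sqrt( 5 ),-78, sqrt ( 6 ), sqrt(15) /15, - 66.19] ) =[  -  78,  -  66.19, - 80/3, sqrt( 15 ) /15, sqrt( 2 ),sqrt( 5), sqrt( 5 ), sqrt(6 ), 2.71, sqrt(14)]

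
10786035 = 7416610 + 3369425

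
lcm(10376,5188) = 10376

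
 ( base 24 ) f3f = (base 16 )2217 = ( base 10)8727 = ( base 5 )234402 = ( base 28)b3j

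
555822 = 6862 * 81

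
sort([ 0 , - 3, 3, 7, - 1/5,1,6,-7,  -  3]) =[ - 7, - 3,  -  3, - 1/5,0, 1, 3, 6, 7]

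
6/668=3/334 =0.01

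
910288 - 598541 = 311747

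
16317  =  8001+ 8316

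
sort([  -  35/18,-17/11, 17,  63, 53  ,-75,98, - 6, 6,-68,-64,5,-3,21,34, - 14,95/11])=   [-75,-68, - 64,  -  14, - 6, - 3 , - 35/18, - 17/11,5, 6,95/11,17,21, 34,53,63,98]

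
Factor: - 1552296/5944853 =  - 2^3*3^1 * 19^( - 1) * 64679^1 * 312887^(-1 )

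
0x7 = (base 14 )7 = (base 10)7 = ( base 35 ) 7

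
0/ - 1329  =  0/1 = - 0.00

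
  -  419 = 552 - 971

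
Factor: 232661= 11^1*13^1*1627^1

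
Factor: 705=3^1 * 5^1*47^1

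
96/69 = 32/23 = 1.39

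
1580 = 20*79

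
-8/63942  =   - 1 + 31967/31971 = -0.00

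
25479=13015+12464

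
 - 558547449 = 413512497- 972059946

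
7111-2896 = 4215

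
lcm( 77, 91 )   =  1001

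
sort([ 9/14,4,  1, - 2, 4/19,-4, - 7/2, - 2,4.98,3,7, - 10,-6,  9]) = [ - 10,-6, - 4, - 7/2, - 2, - 2,  4/19,  9/14,1, 3, 4,  4.98, 7, 9 ] 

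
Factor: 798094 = 2^1 * 11^1 * 36277^1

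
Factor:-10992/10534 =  - 24/23= - 2^3*3^1*23^( - 1 )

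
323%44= 15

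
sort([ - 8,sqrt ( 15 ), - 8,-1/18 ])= [ - 8, - 8, - 1/18,sqrt ( 15 )]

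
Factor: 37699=37699^1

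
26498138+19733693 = 46231831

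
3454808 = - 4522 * ( - 764)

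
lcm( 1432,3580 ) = 7160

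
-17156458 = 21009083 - 38165541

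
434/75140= 217/37570   =  0.01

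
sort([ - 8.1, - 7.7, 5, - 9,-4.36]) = [ - 9,  -  8.1, - 7.7, - 4.36, 5]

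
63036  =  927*68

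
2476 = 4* 619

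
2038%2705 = 2038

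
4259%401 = 249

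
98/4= 49/2= 24.50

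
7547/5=7547/5 = 1509.40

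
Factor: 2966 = 2^1*1483^1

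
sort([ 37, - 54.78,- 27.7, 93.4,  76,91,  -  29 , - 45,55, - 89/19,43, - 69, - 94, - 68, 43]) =[  -  94 , - 69,-68, - 54.78, - 45,-29, - 27.7,  -  89/19,37,43,43,55,76,91,93.4]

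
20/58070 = 2/5807 = 0.00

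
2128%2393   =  2128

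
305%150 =5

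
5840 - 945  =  4895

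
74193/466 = 74193/466 = 159.21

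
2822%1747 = 1075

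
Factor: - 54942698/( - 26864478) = 27471349/13432239  =  3^ ( - 2 ) * 173^(-1)*241^1*8627^ ( - 1)*113989^1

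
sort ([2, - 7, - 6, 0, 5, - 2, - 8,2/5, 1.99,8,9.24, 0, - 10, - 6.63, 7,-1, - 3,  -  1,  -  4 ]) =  [ - 10, - 8, - 7, - 6.63, - 6, - 4, - 3, - 2 , - 1, - 1, 0, 0, 2/5,  1.99,2, 5, 7, 8,9.24 ]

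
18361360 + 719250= 19080610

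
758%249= 11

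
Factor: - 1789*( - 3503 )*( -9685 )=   -  5^1*13^1*31^1*113^1*149^1*1789^1 = - 60694606895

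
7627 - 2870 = 4757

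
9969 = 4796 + 5173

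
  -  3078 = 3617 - 6695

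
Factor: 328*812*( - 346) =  - 2^6*7^1*29^1*41^1 * 173^1 = - 92152256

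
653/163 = 4 + 1/163 = 4.01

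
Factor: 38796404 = 2^2*19^1*631^1*809^1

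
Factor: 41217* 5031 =3^3*11^1* 13^1 * 43^1*1249^1 = 207362727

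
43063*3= 129189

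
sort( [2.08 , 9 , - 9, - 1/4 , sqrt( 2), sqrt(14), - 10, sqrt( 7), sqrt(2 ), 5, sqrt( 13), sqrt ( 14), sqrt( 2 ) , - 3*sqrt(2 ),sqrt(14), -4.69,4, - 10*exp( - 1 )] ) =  [-10, - 9, - 4.69, - 3*sqrt( 2) , - 10*exp( - 1), - 1/4, sqrt(2), sqrt ( 2), sqrt(2 ), 2.08, sqrt (7), sqrt( 13 ), sqrt(14), sqrt(14 ),  sqrt( 14) , 4,5,9 ] 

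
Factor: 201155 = 5^1 * 40231^1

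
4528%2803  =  1725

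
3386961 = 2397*1413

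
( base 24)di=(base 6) 1310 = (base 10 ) 330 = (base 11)280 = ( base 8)512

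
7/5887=1/841 = 0.00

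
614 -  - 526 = 1140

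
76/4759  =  76/4759 = 0.02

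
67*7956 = 533052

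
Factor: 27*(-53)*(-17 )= 3^3*17^1*53^1 = 24327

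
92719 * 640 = 59340160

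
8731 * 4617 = 40311027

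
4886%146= 68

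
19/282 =19/282 = 0.07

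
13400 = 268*50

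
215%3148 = 215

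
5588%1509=1061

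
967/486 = 1 + 481/486 = 1.99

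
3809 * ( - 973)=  - 3706157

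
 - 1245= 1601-2846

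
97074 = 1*97074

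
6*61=366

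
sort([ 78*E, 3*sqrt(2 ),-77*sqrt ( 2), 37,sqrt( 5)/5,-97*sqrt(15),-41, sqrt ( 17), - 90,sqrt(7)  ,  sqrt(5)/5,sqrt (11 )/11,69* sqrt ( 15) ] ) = [ - 97* sqrt( 15),  -  77*sqrt(2 ), - 90, - 41 , sqrt(11 ) /11,sqrt(5)/5 , sqrt(5 )/5,sqrt(7 ), sqrt( 17 ), 3*sqrt( 2),37,78*E,69*sqrt(15) ]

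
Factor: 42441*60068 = 2^2*3^1*7^1*  43^1*47^1*15017^1 = 2549345988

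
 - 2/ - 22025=2/22025 = 0.00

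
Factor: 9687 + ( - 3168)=6519 = 3^1*41^1 * 53^1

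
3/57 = 1/19 = 0.05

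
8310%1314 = 426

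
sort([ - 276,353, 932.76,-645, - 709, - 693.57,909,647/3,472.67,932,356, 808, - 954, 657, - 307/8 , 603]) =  [ - 954,- 709, - 693.57, - 645, - 276, - 307/8,647/3, 353  ,  356, 472.67,603,657,808,  909,932, 932.76]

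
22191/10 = 2219+1/10  =  2219.10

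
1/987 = 1/987  =  0.00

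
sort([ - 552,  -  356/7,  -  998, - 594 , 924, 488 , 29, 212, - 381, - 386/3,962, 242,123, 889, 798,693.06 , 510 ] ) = [- 998 ,-594 , - 552,-381, - 386/3, - 356/7, 29,  123,212,242, 488 , 510,693.06 , 798 , 889 , 924 , 962 ]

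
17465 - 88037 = - 70572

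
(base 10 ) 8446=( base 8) 20376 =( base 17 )1C3E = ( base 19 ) 147a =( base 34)7ae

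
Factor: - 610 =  - 2^1*5^1*61^1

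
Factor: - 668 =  - 2^2*167^1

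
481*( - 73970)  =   - 35579570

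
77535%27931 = 21673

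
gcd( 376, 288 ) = 8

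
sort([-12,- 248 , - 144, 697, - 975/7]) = [ - 248, - 144, - 975/7,-12,697 ] 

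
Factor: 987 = 3^1*7^1*47^1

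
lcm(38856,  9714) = 38856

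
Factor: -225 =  - 3^2*5^2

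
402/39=10 + 4/13 = 10.31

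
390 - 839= - 449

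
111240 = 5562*20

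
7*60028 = 420196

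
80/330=8/33 = 0.24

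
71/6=11 + 5/6=11.83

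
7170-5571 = 1599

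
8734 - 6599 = 2135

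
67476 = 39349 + 28127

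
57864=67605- 9741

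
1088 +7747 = 8835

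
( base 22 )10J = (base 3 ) 200122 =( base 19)179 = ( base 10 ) 503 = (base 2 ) 111110111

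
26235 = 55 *477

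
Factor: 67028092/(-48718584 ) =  - 2^( - 1)*3^( - 5)*19^ ( - 1)*1319^( - 1 ) * 16757023^1 = - 16757023/12179646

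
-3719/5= - 3719/5 = -743.80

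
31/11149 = 31/11149  =  0.00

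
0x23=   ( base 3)1022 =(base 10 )35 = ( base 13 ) 29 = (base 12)2B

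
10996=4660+6336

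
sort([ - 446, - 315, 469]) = [-446, - 315,469] 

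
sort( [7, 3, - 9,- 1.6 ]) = [ - 9, - 1.6, 3, 7] 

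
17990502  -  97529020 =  - 79538518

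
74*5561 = 411514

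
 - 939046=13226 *(- 71)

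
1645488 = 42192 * 39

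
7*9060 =63420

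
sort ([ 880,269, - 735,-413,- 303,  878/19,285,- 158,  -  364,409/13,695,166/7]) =[- 735,- 413, - 364, - 303,-158, 166/7,409/13, 878/19, 269, 285,695,880]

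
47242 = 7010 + 40232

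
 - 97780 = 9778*( - 10 )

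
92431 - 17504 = 74927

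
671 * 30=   20130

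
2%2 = 0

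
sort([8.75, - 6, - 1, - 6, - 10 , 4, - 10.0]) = [ - 10, - 10.0, - 6 , -6,-1,4, 8.75]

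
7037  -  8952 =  - 1915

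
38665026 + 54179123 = 92844149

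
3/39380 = 3/39380 = 0.00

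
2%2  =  0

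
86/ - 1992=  - 43/996 = - 0.04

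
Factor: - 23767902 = -2^1*3^2*241^1*5479^1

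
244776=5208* 47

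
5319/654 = 1773/218  =  8.13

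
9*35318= 317862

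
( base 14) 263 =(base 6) 2115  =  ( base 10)479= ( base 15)21e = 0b111011111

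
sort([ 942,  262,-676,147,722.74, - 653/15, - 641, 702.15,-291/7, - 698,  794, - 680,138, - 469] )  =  [ - 698,- 680, - 676, - 641, - 469, -653/15,-291/7,138, 147,262,702.15,722.74,  794, 942 ] 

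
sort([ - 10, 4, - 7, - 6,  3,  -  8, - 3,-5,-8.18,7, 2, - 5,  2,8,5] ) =[ -10 ,- 8.18, - 8,-7, - 6,-5,-5, - 3,2 , 2, 3,4,5,7,8 ]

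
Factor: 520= 2^3*5^1*13^1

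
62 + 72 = 134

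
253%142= 111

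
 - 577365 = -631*915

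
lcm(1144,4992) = 54912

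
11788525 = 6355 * 1855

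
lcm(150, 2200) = 6600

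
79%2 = 1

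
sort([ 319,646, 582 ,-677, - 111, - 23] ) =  [ - 677, - 111, - 23 , 319, 582,646 ]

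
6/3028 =3/1514 =0.00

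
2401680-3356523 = -954843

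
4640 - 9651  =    -  5011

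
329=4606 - 4277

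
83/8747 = 83/8747= 0.01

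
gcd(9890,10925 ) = 115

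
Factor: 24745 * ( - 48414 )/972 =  - 199667405/162 = - 2^( - 1 )*3^( - 4)*5^1*7^2*  101^1*8069^1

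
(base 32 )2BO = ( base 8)4570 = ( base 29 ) 2PH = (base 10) 2424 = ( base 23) 4d9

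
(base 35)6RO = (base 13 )3A2C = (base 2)10000001111111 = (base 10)8319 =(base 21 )II3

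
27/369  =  3/41 = 0.07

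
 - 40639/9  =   - 4516 + 5/9 = - 4515.44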